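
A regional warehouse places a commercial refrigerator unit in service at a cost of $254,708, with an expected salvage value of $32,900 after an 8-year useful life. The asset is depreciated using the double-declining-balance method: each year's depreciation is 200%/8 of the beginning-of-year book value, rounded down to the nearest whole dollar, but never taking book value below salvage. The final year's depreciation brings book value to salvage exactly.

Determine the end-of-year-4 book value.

$80,592

Depreciable base = $254,708 − $32,900 = $221,808.
Year 1: ⌊$254,708 × 200%/8⌋ = $63,677. Book value $191,031.
Year 2: ⌊$191,031 × 200%/8⌋ = $47,757. Book value $143,274.
Year 3: ⌊$143,274 × 200%/8⌋ = $35,818. Book value $107,456.
Year 4: ⌊$107,456 × 200%/8⌋ = $26,864. Book value $80,592.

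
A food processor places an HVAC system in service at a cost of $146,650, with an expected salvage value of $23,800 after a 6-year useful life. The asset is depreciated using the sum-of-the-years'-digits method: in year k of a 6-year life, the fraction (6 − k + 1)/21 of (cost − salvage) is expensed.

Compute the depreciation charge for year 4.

$17,550

Depreciable base = $146,650 − $23,800 = $122,850.
Sum of the years' digits = 6+5+4+3+2+1 = 21.
Year 1: $122,850 × 6/21 = $35,100. Book value $111,550.
Year 2: $122,850 × 5/21 = $29,250. Book value $82,300.
Year 3: $122,850 × 4/21 = $23,400. Book value $58,900.
Year 4: $122,850 × 3/21 = $17,550. Book value $41,350.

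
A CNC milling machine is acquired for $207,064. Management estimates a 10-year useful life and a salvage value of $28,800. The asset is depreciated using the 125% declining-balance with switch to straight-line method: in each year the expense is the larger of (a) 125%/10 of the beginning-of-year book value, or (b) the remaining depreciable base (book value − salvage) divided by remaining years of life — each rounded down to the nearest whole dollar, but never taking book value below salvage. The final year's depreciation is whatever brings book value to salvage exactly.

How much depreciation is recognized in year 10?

$15,430

Depreciable base = $207,064 − $28,800 = $178,264.
Year 1: DB = ⌊$207,064 × 125%/10⌋ = $25,883; SL = ⌊$178,264/10⌋ = $17,826 → take DB $25,883. Book value $181,181.
Year 2: DB = ⌊$181,181 × 125%/10⌋ = $22,647; SL = ⌊$152,381/9⌋ = $16,931 → take DB $22,647. Book value $158,534.
Year 3: DB = ⌊$158,534 × 125%/10⌋ = $19,816; SL = ⌊$129,734/8⌋ = $16,216 → take DB $19,816. Book value $138,718.
Year 4: DB = ⌊$138,718 × 125%/10⌋ = $17,339; SL = ⌊$109,918/7⌋ = $15,702 → take DB $17,339. Book value $121,379.
Year 5: DB = ⌊$121,379 × 125%/10⌋ = $15,172; SL = ⌊$92,579/6⌋ = $15,429 → take SL $15,429. Book value $105,950.
Year 6: DB = ⌊$105,950 × 125%/10⌋ = $13,243; SL = ⌊$77,150/5⌋ = $15,430 → take SL $15,430. Book value $90,520.
Year 7: DB = ⌊$90,520 × 125%/10⌋ = $11,315; SL = ⌊$61,720/4⌋ = $15,430 → take SL $15,430. Book value $75,090.
Year 8: DB = ⌊$75,090 × 125%/10⌋ = $9,386; SL = ⌊$46,290/3⌋ = $15,430 → take SL $15,430. Book value $59,660.
Year 9: DB = ⌊$59,660 × 125%/10⌋ = $7,457; SL = ⌊$30,860/2⌋ = $15,430 → take SL $15,430. Book value $44,230.
Year 10 (final): $44,230 − $28,800 = $15,430. Book value $28,800.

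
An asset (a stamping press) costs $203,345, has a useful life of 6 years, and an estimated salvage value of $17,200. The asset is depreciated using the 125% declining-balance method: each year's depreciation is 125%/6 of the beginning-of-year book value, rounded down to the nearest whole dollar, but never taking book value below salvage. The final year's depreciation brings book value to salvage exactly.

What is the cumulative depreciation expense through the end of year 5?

Depreciable base = $203,345 − $17,200 = $186,145.
Year 1: ⌊$203,345 × 125%/6⌋ = $42,363. Book value $160,982.
Year 2: ⌊$160,982 × 125%/6⌋ = $33,537. Book value $127,445.
Year 3: ⌊$127,445 × 125%/6⌋ = $26,551. Book value $100,894.
Year 4: ⌊$100,894 × 125%/6⌋ = $21,019. Book value $79,875.
Year 5: ⌊$79,875 × 125%/6⌋ = $16,640. Book value $63,235.
Accumulated through year 5 = $203,345 − $63,235 = $140,110.

$140,110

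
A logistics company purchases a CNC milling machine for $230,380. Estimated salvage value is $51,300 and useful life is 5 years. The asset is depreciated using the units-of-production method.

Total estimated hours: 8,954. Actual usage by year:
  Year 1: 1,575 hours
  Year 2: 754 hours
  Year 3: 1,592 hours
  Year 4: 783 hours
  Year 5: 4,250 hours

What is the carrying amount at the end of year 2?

Depreciable base = $230,380 − $51,300 = $179,080.
Rate = $179,080 / 8,954 hours = $20 per hour.
Year 1: 1,575 × $20 = $31,500. Book value $198,880.
Year 2: 754 × $20 = $15,080. Book value $183,800.

$183,800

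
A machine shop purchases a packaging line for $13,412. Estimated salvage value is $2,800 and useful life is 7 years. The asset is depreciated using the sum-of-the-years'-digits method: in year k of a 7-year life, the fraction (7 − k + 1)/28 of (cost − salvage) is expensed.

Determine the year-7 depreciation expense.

$379

Depreciable base = $13,412 − $2,800 = $10,612.
Sum of the years' digits = 7+6+5+4+3+2+1 = 28.
Year 1: $10,612 × 7/28 = $2,653. Book value $10,759.
Year 2: $10,612 × 6/28 = $2,274. Book value $8,485.
Year 3: $10,612 × 5/28 = $1,895. Book value $6,590.
Year 4: $10,612 × 4/28 = $1,516. Book value $5,074.
Year 5: $10,612 × 3/28 = $1,137. Book value $3,937.
Year 6: $10,612 × 2/28 = $758. Book value $3,179.
Year 7: $10,612 × 1/28 = $379. Book value $2,800.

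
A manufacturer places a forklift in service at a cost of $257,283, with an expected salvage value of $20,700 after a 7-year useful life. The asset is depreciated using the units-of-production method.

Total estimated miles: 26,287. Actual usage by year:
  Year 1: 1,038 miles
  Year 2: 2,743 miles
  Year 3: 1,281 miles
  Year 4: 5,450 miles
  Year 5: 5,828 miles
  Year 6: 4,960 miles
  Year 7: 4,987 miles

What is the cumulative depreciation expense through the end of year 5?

Depreciable base = $257,283 − $20,700 = $236,583.
Rate = $236,583 / 26,287 miles = $9 per mile.
Year 1: 1,038 × $9 = $9,342. Book value $247,941.
Year 2: 2,743 × $9 = $24,687. Book value $223,254.
Year 3: 1,281 × $9 = $11,529. Book value $211,725.
Year 4: 5,450 × $9 = $49,050. Book value $162,675.
Year 5: 5,828 × $9 = $52,452. Book value $110,223.
Accumulated through year 5 = $257,283 − $110,223 = $147,060.

$147,060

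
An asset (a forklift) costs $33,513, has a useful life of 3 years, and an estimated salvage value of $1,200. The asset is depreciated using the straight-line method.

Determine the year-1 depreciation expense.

$10,771

Depreciable base = $33,513 − $1,200 = $32,313.
Annual expense = $32,313 / 3 = $10,771.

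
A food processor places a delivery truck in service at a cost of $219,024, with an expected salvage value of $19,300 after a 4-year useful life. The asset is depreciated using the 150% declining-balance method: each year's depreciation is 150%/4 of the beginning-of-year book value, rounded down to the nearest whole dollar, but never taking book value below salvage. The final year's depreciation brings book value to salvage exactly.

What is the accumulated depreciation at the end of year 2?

$133,467

Depreciable base = $219,024 − $19,300 = $199,724.
Year 1: ⌊$219,024 × 150%/4⌋ = $82,134. Book value $136,890.
Year 2: ⌊$136,890 × 150%/4⌋ = $51,333. Book value $85,557.
Accumulated through year 2 = $219,024 − $85,557 = $133,467.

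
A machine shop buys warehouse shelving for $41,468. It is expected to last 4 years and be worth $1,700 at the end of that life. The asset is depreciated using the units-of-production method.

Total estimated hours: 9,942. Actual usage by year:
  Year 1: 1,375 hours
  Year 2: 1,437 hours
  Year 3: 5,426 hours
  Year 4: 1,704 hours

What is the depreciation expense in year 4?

Depreciable base = $41,468 − $1,700 = $39,768.
Rate = $39,768 / 9,942 hours = $4 per hour.
Year 1: 1,375 × $4 = $5,500. Book value $35,968.
Year 2: 1,437 × $4 = $5,748. Book value $30,220.
Year 3: 5,426 × $4 = $21,704. Book value $8,516.
Year 4: 1,704 × $4 = $6,816. Book value $1,700.

$6,816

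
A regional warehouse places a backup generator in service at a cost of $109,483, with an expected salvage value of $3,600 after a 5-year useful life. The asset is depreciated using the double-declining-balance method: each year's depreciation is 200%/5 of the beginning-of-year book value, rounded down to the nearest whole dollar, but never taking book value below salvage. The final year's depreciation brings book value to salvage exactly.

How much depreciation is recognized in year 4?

$9,459

Depreciable base = $109,483 − $3,600 = $105,883.
Year 1: ⌊$109,483 × 200%/5⌋ = $43,793. Book value $65,690.
Year 2: ⌊$65,690 × 200%/5⌋ = $26,276. Book value $39,414.
Year 3: ⌊$39,414 × 200%/5⌋ = $15,765. Book value $23,649.
Year 4: ⌊$23,649 × 200%/5⌋ = $9,459. Book value $14,190.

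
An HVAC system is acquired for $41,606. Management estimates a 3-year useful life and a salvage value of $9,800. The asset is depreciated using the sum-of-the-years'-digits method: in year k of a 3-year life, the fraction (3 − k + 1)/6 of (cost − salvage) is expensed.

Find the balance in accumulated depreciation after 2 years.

$26,505

Depreciable base = $41,606 − $9,800 = $31,806.
Sum of the years' digits = 3+2+1 = 6.
Year 1: $31,806 × 3/6 = $15,903. Book value $25,703.
Year 2: $31,806 × 2/6 = $10,602. Book value $15,101.
Accumulated through year 2 = $41,606 − $15,101 = $26,505.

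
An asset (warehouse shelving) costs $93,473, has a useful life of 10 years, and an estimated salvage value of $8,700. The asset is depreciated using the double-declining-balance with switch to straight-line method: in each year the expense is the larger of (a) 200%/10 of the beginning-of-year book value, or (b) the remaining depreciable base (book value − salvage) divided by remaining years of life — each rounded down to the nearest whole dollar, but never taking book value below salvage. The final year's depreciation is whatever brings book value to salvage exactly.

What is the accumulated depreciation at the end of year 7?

Depreciable base = $93,473 − $8,700 = $84,773.
Year 1: DB = ⌊$93,473 × 200%/10⌋ = $18,694; SL = ⌊$84,773/10⌋ = $8,477 → take DB $18,694. Book value $74,779.
Year 2: DB = ⌊$74,779 × 200%/10⌋ = $14,955; SL = ⌊$66,079/9⌋ = $7,342 → take DB $14,955. Book value $59,824.
Year 3: DB = ⌊$59,824 × 200%/10⌋ = $11,964; SL = ⌊$51,124/8⌋ = $6,390 → take DB $11,964. Book value $47,860.
Year 4: DB = ⌊$47,860 × 200%/10⌋ = $9,572; SL = ⌊$39,160/7⌋ = $5,594 → take DB $9,572. Book value $38,288.
Year 5: DB = ⌊$38,288 × 200%/10⌋ = $7,657; SL = ⌊$29,588/6⌋ = $4,931 → take DB $7,657. Book value $30,631.
Year 6: DB = ⌊$30,631 × 200%/10⌋ = $6,126; SL = ⌊$21,931/5⌋ = $4,386 → take DB $6,126. Book value $24,505.
Year 7: DB = ⌊$24,505 × 200%/10⌋ = $4,901; SL = ⌊$15,805/4⌋ = $3,951 → take DB $4,901. Book value $19,604.
Accumulated through year 7 = $93,473 − $19,604 = $73,869.

$73,869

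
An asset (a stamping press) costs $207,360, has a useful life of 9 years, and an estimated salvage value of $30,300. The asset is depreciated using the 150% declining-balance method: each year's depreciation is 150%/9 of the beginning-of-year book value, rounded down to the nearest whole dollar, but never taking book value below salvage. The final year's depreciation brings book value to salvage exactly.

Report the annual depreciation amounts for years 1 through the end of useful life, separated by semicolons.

$34,560; $28,800; $24,000; $20,000; $16,666; $13,889; $11,574; $9,645; $17,926

Depreciable base = $207,360 − $30,300 = $177,060.
Year 1: ⌊$207,360 × 150%/9⌋ = $34,560. Book value $172,800.
Year 2: ⌊$172,800 × 150%/9⌋ = $28,800. Book value $144,000.
Year 3: ⌊$144,000 × 150%/9⌋ = $24,000. Book value $120,000.
Year 4: ⌊$120,000 × 150%/9⌋ = $20,000. Book value $100,000.
Year 5: ⌊$100,000 × 150%/9⌋ = $16,666. Book value $83,334.
Year 6: ⌊$83,334 × 150%/9⌋ = $13,889. Book value $69,445.
Year 7: ⌊$69,445 × 150%/9⌋ = $11,574. Book value $57,871.
Year 8: ⌊$57,871 × 150%/9⌋ = $9,645. Book value $48,226.
Year 9 (final): $48,226 − $30,300 = $17,926. Book value $30,300.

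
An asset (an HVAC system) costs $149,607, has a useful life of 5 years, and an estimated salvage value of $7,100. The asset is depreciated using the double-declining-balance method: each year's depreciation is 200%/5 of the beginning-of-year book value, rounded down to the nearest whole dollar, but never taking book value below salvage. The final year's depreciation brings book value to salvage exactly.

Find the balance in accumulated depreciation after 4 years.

$130,217

Depreciable base = $149,607 − $7,100 = $142,507.
Year 1: ⌊$149,607 × 200%/5⌋ = $59,842. Book value $89,765.
Year 2: ⌊$89,765 × 200%/5⌋ = $35,906. Book value $53,859.
Year 3: ⌊$53,859 × 200%/5⌋ = $21,543. Book value $32,316.
Year 4: ⌊$32,316 × 200%/5⌋ = $12,926. Book value $19,390.
Accumulated through year 4 = $149,607 − $19,390 = $130,217.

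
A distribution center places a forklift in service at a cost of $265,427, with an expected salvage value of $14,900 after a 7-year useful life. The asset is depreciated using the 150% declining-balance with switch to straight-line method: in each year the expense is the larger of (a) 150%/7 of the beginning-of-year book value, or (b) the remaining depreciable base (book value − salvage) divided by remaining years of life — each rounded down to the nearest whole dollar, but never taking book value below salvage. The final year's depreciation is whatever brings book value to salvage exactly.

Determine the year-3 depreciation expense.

$35,113

Depreciable base = $265,427 − $14,900 = $250,527.
Year 1: DB = ⌊$265,427 × 150%/7⌋ = $56,877; SL = ⌊$250,527/7⌋ = $35,789 → take DB $56,877. Book value $208,550.
Year 2: DB = ⌊$208,550 × 150%/7⌋ = $44,689; SL = ⌊$193,650/6⌋ = $32,275 → take DB $44,689. Book value $163,861.
Year 3: DB = ⌊$163,861 × 150%/7⌋ = $35,113; SL = ⌊$148,961/5⌋ = $29,792 → take DB $35,113. Book value $128,748.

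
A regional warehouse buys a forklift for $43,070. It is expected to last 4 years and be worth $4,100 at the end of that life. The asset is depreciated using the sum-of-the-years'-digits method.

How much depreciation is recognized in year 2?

$11,691

Depreciable base = $43,070 − $4,100 = $38,970.
Sum of the years' digits = 4+3+2+1 = 10.
Year 1: $38,970 × 4/10 = $15,588. Book value $27,482.
Year 2: $38,970 × 3/10 = $11,691. Book value $15,791.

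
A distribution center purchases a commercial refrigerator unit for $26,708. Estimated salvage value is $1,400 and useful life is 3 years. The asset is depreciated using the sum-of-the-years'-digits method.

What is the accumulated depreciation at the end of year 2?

Depreciable base = $26,708 − $1,400 = $25,308.
Sum of the years' digits = 3+2+1 = 6.
Year 1: $25,308 × 3/6 = $12,654. Book value $14,054.
Year 2: $25,308 × 2/6 = $8,436. Book value $5,618.
Accumulated through year 2 = $26,708 − $5,618 = $21,090.

$21,090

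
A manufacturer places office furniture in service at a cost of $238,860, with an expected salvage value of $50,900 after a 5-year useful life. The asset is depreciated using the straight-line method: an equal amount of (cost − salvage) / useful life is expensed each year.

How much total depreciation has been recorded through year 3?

$112,776

Depreciable base = $238,860 − $50,900 = $187,960.
Annual expense = $187,960 / 5 = $37,592.
End of year 1: book value $201,268.
End of year 2: book value $163,676.
End of year 3: book value $126,084.
Accumulated through year 3 = $238,860 − $126,084 = $112,776.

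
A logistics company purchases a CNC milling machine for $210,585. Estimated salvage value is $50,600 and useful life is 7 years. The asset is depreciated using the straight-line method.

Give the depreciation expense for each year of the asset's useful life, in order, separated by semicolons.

$22,855; $22,855; $22,855; $22,855; $22,855; $22,855; $22,855

Depreciable base = $210,585 − $50,600 = $159,985.
Annual expense = $159,985 / 7 = $22,855.
End of year 1: book value $187,730.
End of year 2: book value $164,875.
End of year 3: book value $142,020.
End of year 4: book value $119,165.
End of year 5: book value $96,310.
End of year 6: book value $73,455.
End of year 7: book value $50,600.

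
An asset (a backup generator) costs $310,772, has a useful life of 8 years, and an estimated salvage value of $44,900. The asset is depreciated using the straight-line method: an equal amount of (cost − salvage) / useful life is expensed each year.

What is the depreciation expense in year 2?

Depreciable base = $310,772 − $44,900 = $265,872.
Annual expense = $265,872 / 8 = $33,234.

$33,234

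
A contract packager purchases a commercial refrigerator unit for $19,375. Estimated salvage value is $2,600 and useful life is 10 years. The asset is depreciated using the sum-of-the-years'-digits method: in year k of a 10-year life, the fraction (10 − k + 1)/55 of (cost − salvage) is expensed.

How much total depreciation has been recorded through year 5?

Depreciable base = $19,375 − $2,600 = $16,775.
Sum of the years' digits = 10+9+8+7+6+5+4+3+2+1 = 55.
Year 1: $16,775 × 10/55 = $3,050. Book value $16,325.
Year 2: $16,775 × 9/55 = $2,745. Book value $13,580.
Year 3: $16,775 × 8/55 = $2,440. Book value $11,140.
Year 4: $16,775 × 7/55 = $2,135. Book value $9,005.
Year 5: $16,775 × 6/55 = $1,830. Book value $7,175.
Accumulated through year 5 = $19,375 − $7,175 = $12,200.

$12,200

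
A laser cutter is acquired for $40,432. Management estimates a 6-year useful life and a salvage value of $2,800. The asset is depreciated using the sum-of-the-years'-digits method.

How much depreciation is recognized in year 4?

Depreciable base = $40,432 − $2,800 = $37,632.
Sum of the years' digits = 6+5+4+3+2+1 = 21.
Year 1: $37,632 × 6/21 = $10,752. Book value $29,680.
Year 2: $37,632 × 5/21 = $8,960. Book value $20,720.
Year 3: $37,632 × 4/21 = $7,168. Book value $13,552.
Year 4: $37,632 × 3/21 = $5,376. Book value $8,176.

$5,376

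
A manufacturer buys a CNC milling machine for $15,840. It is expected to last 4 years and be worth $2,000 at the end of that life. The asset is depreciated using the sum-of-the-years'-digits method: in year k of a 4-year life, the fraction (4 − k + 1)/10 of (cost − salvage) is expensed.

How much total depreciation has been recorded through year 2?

$9,688

Depreciable base = $15,840 − $2,000 = $13,840.
Sum of the years' digits = 4+3+2+1 = 10.
Year 1: $13,840 × 4/10 = $5,536. Book value $10,304.
Year 2: $13,840 × 3/10 = $4,152. Book value $6,152.
Accumulated through year 2 = $15,840 − $6,152 = $9,688.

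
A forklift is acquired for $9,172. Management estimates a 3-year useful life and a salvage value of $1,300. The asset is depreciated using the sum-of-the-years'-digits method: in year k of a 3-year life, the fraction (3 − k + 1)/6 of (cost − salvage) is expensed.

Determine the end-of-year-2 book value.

Depreciable base = $9,172 − $1,300 = $7,872.
Sum of the years' digits = 3+2+1 = 6.
Year 1: $7,872 × 3/6 = $3,936. Book value $5,236.
Year 2: $7,872 × 2/6 = $2,624. Book value $2,612.

$2,612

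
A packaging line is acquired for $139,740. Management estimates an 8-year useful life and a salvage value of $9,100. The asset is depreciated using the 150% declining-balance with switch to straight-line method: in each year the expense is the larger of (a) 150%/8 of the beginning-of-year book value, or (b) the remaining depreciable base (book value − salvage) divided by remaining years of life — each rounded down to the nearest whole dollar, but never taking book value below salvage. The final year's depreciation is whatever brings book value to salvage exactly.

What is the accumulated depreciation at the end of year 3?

Depreciable base = $139,740 − $9,100 = $130,640.
Year 1: DB = ⌊$139,740 × 150%/8⌋ = $26,201; SL = ⌊$130,640/8⌋ = $16,330 → take DB $26,201. Book value $113,539.
Year 2: DB = ⌊$113,539 × 150%/8⌋ = $21,288; SL = ⌊$104,439/7⌋ = $14,919 → take DB $21,288. Book value $92,251.
Year 3: DB = ⌊$92,251 × 150%/8⌋ = $17,297; SL = ⌊$83,151/6⌋ = $13,858 → take DB $17,297. Book value $74,954.
Accumulated through year 3 = $139,740 − $74,954 = $64,786.

$64,786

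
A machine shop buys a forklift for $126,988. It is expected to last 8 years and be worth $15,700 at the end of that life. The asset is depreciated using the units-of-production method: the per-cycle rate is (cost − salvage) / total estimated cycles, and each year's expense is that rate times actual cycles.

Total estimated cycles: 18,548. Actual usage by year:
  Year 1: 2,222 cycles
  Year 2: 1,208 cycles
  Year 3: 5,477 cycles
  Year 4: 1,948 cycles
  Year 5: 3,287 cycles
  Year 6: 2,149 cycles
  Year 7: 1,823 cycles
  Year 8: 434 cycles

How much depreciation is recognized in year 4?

Depreciable base = $126,988 − $15,700 = $111,288.
Rate = $111,288 / 18,548 cycles = $6 per cycle.
Year 1: 2,222 × $6 = $13,332. Book value $113,656.
Year 2: 1,208 × $6 = $7,248. Book value $106,408.
Year 3: 5,477 × $6 = $32,862. Book value $73,546.
Year 4: 1,948 × $6 = $11,688. Book value $61,858.

$11,688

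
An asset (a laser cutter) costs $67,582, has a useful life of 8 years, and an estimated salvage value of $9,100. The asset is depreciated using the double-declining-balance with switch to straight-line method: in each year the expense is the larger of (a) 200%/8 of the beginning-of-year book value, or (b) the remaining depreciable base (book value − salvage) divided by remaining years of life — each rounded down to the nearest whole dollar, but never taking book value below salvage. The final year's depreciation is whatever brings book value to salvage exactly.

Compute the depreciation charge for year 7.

Depreciable base = $67,582 − $9,100 = $58,482.
Year 1: DB = ⌊$67,582 × 200%/8⌋ = $16,895; SL = ⌊$58,482/8⌋ = $7,310 → take DB $16,895. Book value $50,687.
Year 2: DB = ⌊$50,687 × 200%/8⌋ = $12,671; SL = ⌊$41,587/7⌋ = $5,941 → take DB $12,671. Book value $38,016.
Year 3: DB = ⌊$38,016 × 200%/8⌋ = $9,504; SL = ⌊$28,916/6⌋ = $4,819 → take DB $9,504. Book value $28,512.
Year 4: DB = ⌊$28,512 × 200%/8⌋ = $7,128; SL = ⌊$19,412/5⌋ = $3,882 → take DB $7,128. Book value $21,384.
Year 5: DB = ⌊$21,384 × 200%/8⌋ = $5,346; SL = ⌊$12,284/4⌋ = $3,071 → take DB $5,346. Book value $16,038.
Year 6: DB = ⌊$16,038 × 200%/8⌋ = $4,009; SL = ⌊$6,938/3⌋ = $2,312 → take DB $4,009. Book value $12,029.
Year 7: DB = ⌊$12,029 × 200%/8⌋ = $3,007; SL = ⌊$2,929/2⌋ = $1,464 → take DB $3,007, capped at $2,929. Book value $9,100.

$2,929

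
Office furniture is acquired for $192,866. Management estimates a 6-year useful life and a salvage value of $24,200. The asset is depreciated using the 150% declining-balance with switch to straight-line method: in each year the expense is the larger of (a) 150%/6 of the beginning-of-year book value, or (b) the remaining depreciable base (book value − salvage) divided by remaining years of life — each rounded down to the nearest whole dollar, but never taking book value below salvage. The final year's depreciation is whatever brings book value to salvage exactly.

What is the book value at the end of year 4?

$61,025

Depreciable base = $192,866 − $24,200 = $168,666.
Year 1: DB = ⌊$192,866 × 150%/6⌋ = $48,216; SL = ⌊$168,666/6⌋ = $28,111 → take DB $48,216. Book value $144,650.
Year 2: DB = ⌊$144,650 × 150%/6⌋ = $36,162; SL = ⌊$120,450/5⌋ = $24,090 → take DB $36,162. Book value $108,488.
Year 3: DB = ⌊$108,488 × 150%/6⌋ = $27,122; SL = ⌊$84,288/4⌋ = $21,072 → take DB $27,122. Book value $81,366.
Year 4: DB = ⌊$81,366 × 150%/6⌋ = $20,341; SL = ⌊$57,166/3⌋ = $19,055 → take DB $20,341. Book value $61,025.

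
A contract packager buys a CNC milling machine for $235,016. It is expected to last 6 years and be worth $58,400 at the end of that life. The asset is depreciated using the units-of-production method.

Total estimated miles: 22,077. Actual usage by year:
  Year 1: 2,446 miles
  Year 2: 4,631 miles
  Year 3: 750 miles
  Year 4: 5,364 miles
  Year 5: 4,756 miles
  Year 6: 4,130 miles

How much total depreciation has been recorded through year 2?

$56,616

Depreciable base = $235,016 − $58,400 = $176,616.
Rate = $176,616 / 22,077 miles = $8 per mile.
Year 1: 2,446 × $8 = $19,568. Book value $215,448.
Year 2: 4,631 × $8 = $37,048. Book value $178,400.
Accumulated through year 2 = $235,016 − $178,400 = $56,616.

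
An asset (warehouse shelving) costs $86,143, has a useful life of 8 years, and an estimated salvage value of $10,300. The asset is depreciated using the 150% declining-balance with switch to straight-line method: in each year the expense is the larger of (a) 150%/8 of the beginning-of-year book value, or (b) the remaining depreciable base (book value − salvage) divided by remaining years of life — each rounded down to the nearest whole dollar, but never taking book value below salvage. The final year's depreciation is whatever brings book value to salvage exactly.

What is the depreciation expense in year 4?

Depreciable base = $86,143 − $10,300 = $75,843.
Year 1: DB = ⌊$86,143 × 150%/8⌋ = $16,151; SL = ⌊$75,843/8⌋ = $9,480 → take DB $16,151. Book value $69,992.
Year 2: DB = ⌊$69,992 × 150%/8⌋ = $13,123; SL = ⌊$59,692/7⌋ = $8,527 → take DB $13,123. Book value $56,869.
Year 3: DB = ⌊$56,869 × 150%/8⌋ = $10,662; SL = ⌊$46,569/6⌋ = $7,761 → take DB $10,662. Book value $46,207.
Year 4: DB = ⌊$46,207 × 150%/8⌋ = $8,663; SL = ⌊$35,907/5⌋ = $7,181 → take DB $8,663. Book value $37,544.

$8,663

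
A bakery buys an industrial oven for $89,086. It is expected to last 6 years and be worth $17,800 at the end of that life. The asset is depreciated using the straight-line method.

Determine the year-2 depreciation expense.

$11,881

Depreciable base = $89,086 − $17,800 = $71,286.
Annual expense = $71,286 / 6 = $11,881.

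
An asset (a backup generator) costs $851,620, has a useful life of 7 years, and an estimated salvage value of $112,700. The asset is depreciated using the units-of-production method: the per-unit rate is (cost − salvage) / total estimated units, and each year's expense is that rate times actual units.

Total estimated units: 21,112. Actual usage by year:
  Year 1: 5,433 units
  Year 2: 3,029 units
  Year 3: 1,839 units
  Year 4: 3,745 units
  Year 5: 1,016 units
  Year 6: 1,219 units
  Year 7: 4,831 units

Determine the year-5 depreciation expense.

Depreciable base = $851,620 − $112,700 = $738,920.
Rate = $738,920 / 21,112 units = $35 per unit.
Year 1: 5,433 × $35 = $190,155. Book value $661,465.
Year 2: 3,029 × $35 = $106,015. Book value $555,450.
Year 3: 1,839 × $35 = $64,365. Book value $491,085.
Year 4: 3,745 × $35 = $131,075. Book value $360,010.
Year 5: 1,016 × $35 = $35,560. Book value $324,450.

$35,560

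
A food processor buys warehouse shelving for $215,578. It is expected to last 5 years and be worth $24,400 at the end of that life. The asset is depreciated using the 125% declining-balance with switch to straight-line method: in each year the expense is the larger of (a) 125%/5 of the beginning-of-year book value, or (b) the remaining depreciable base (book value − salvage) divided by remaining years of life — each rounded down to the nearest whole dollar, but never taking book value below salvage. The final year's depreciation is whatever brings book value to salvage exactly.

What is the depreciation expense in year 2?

$40,421

Depreciable base = $215,578 − $24,400 = $191,178.
Year 1: DB = ⌊$215,578 × 125%/5⌋ = $53,894; SL = ⌊$191,178/5⌋ = $38,235 → take DB $53,894. Book value $161,684.
Year 2: DB = ⌊$161,684 × 125%/5⌋ = $40,421; SL = ⌊$137,284/4⌋ = $34,321 → take DB $40,421. Book value $121,263.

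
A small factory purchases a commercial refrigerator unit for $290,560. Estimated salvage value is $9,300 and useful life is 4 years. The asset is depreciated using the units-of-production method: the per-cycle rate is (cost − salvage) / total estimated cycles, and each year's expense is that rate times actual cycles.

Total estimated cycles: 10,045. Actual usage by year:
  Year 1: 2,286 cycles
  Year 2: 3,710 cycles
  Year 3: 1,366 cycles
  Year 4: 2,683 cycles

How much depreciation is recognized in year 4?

$75,124

Depreciable base = $290,560 − $9,300 = $281,260.
Rate = $281,260 / 10,045 cycles = $28 per cycle.
Year 1: 2,286 × $28 = $64,008. Book value $226,552.
Year 2: 3,710 × $28 = $103,880. Book value $122,672.
Year 3: 1,366 × $28 = $38,248. Book value $84,424.
Year 4: 2,683 × $28 = $75,124. Book value $9,300.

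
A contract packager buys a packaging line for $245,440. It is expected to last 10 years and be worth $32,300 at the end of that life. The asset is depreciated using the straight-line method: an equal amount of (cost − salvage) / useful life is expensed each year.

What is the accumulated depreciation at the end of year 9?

Depreciable base = $245,440 − $32,300 = $213,140.
Annual expense = $213,140 / 10 = $21,314.
End of year 1: book value $224,126.
End of year 2: book value $202,812.
End of year 3: book value $181,498.
End of year 4: book value $160,184.
End of year 5: book value $138,870.
End of year 6: book value $117,556.
End of year 7: book value $96,242.
End of year 8: book value $74,928.
End of year 9: book value $53,614.
Accumulated through year 9 = $245,440 − $53,614 = $191,826.

$191,826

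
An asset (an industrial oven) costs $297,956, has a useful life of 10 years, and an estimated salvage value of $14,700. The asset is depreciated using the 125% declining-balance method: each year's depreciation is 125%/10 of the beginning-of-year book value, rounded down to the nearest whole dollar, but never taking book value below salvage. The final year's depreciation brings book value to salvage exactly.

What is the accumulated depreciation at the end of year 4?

Depreciable base = $297,956 − $14,700 = $283,256.
Year 1: ⌊$297,956 × 125%/10⌋ = $37,244. Book value $260,712.
Year 2: ⌊$260,712 × 125%/10⌋ = $32,589. Book value $228,123.
Year 3: ⌊$228,123 × 125%/10⌋ = $28,515. Book value $199,608.
Year 4: ⌊$199,608 × 125%/10⌋ = $24,951. Book value $174,657.
Accumulated through year 4 = $297,956 − $174,657 = $123,299.

$123,299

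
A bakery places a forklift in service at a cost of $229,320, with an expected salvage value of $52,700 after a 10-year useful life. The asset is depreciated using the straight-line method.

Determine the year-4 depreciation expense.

$17,662

Depreciable base = $229,320 − $52,700 = $176,620.
Annual expense = $176,620 / 10 = $17,662.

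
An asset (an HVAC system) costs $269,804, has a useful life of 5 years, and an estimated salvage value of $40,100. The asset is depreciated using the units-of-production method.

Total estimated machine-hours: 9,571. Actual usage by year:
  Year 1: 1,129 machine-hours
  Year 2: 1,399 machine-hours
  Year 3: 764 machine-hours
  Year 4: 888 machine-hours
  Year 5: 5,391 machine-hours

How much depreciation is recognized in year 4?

Depreciable base = $269,804 − $40,100 = $229,704.
Rate = $229,704 / 9,571 machine-hours = $24 per machine-hour.
Year 1: 1,129 × $24 = $27,096. Book value $242,708.
Year 2: 1,399 × $24 = $33,576. Book value $209,132.
Year 3: 764 × $24 = $18,336. Book value $190,796.
Year 4: 888 × $24 = $21,312. Book value $169,484.

$21,312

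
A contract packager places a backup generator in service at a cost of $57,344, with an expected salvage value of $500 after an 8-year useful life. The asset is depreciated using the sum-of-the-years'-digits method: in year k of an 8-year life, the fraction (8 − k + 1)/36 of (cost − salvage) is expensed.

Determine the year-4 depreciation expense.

Depreciable base = $57,344 − $500 = $56,844.
Sum of the years' digits = 8+7+6+5+4+3+2+1 = 36.
Year 1: $56,844 × 8/36 = $12,632. Book value $44,712.
Year 2: $56,844 × 7/36 = $11,053. Book value $33,659.
Year 3: $56,844 × 6/36 = $9,474. Book value $24,185.
Year 4: $56,844 × 5/36 = $7,895. Book value $16,290.

$7,895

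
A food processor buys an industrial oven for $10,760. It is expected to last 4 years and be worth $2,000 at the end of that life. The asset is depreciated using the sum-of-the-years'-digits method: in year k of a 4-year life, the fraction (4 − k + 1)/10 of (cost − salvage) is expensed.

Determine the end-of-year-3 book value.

$2,876

Depreciable base = $10,760 − $2,000 = $8,760.
Sum of the years' digits = 4+3+2+1 = 10.
Year 1: $8,760 × 4/10 = $3,504. Book value $7,256.
Year 2: $8,760 × 3/10 = $2,628. Book value $4,628.
Year 3: $8,760 × 2/10 = $1,752. Book value $2,876.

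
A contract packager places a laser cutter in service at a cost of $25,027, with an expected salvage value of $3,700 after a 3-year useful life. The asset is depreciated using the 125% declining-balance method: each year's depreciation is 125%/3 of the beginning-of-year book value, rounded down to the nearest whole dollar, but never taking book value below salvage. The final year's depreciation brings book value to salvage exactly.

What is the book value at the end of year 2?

$8,517

Depreciable base = $25,027 − $3,700 = $21,327.
Year 1: ⌊$25,027 × 125%/3⌋ = $10,427. Book value $14,600.
Year 2: ⌊$14,600 × 125%/3⌋ = $6,083. Book value $8,517.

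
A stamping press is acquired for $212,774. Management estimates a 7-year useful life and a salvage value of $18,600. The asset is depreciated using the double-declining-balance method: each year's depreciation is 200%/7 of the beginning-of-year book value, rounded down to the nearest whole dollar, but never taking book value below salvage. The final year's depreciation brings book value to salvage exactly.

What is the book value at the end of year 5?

$39,563

Depreciable base = $212,774 − $18,600 = $194,174.
Year 1: ⌊$212,774 × 200%/7⌋ = $60,792. Book value $151,982.
Year 2: ⌊$151,982 × 200%/7⌋ = $43,423. Book value $108,559.
Year 3: ⌊$108,559 × 200%/7⌋ = $31,016. Book value $77,543.
Year 4: ⌊$77,543 × 200%/7⌋ = $22,155. Book value $55,388.
Year 5: ⌊$55,388 × 200%/7⌋ = $15,825. Book value $39,563.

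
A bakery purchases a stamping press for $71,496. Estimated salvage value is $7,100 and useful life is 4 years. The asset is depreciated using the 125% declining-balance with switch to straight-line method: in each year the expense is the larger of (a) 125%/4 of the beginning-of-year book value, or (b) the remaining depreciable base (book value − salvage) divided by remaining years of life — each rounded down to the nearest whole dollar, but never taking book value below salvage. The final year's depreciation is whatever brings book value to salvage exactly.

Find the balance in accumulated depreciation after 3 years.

Depreciable base = $71,496 − $7,100 = $64,396.
Year 1: DB = ⌊$71,496 × 125%/4⌋ = $22,342; SL = ⌊$64,396/4⌋ = $16,099 → take DB $22,342. Book value $49,154.
Year 2: DB = ⌊$49,154 × 125%/4⌋ = $15,360; SL = ⌊$42,054/3⌋ = $14,018 → take DB $15,360. Book value $33,794.
Year 3: DB = ⌊$33,794 × 125%/4⌋ = $10,560; SL = ⌊$26,694/2⌋ = $13,347 → take SL $13,347. Book value $20,447.
Accumulated through year 3 = $71,496 − $20,447 = $51,049.

$51,049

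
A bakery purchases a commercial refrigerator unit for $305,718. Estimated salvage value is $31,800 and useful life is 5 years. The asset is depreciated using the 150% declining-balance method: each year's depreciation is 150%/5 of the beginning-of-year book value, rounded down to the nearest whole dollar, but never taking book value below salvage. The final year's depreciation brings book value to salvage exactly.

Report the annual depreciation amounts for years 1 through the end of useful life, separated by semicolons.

$91,715; $64,200; $44,940; $31,458; $41,605

Depreciable base = $305,718 − $31,800 = $273,918.
Year 1: ⌊$305,718 × 150%/5⌋ = $91,715. Book value $214,003.
Year 2: ⌊$214,003 × 150%/5⌋ = $64,200. Book value $149,803.
Year 3: ⌊$149,803 × 150%/5⌋ = $44,940. Book value $104,863.
Year 4: ⌊$104,863 × 150%/5⌋ = $31,458. Book value $73,405.
Year 5 (final): $73,405 − $31,800 = $41,605. Book value $31,800.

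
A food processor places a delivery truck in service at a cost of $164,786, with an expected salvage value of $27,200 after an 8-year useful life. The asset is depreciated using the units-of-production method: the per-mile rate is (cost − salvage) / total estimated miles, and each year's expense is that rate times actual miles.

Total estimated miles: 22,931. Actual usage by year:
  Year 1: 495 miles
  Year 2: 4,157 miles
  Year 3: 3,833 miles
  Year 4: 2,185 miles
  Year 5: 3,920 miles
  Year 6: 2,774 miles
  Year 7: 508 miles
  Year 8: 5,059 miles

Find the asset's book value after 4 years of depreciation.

Depreciable base = $164,786 − $27,200 = $137,586.
Rate = $137,586 / 22,931 miles = $6 per mile.
Year 1: 495 × $6 = $2,970. Book value $161,816.
Year 2: 4,157 × $6 = $24,942. Book value $136,874.
Year 3: 3,833 × $6 = $22,998. Book value $113,876.
Year 4: 2,185 × $6 = $13,110. Book value $100,766.

$100,766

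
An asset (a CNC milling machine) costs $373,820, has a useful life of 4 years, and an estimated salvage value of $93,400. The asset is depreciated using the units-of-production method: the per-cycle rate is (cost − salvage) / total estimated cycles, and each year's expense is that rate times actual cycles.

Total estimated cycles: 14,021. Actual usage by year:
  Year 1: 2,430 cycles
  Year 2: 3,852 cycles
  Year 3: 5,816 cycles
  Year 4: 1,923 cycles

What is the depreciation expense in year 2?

$77,040

Depreciable base = $373,820 − $93,400 = $280,420.
Rate = $280,420 / 14,021 cycles = $20 per cycle.
Year 1: 2,430 × $20 = $48,600. Book value $325,220.
Year 2: 3,852 × $20 = $77,040. Book value $248,180.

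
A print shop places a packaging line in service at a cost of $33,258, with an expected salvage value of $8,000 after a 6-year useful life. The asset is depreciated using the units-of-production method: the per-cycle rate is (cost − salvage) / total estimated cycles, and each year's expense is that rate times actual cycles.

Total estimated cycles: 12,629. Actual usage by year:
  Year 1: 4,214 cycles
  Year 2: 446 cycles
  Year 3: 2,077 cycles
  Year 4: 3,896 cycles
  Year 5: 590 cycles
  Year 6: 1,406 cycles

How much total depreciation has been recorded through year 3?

Depreciable base = $33,258 − $8,000 = $25,258.
Rate = $25,258 / 12,629 cycles = $2 per cycle.
Year 1: 4,214 × $2 = $8,428. Book value $24,830.
Year 2: 446 × $2 = $892. Book value $23,938.
Year 3: 2,077 × $2 = $4,154. Book value $19,784.
Accumulated through year 3 = $33,258 − $19,784 = $13,474.

$13,474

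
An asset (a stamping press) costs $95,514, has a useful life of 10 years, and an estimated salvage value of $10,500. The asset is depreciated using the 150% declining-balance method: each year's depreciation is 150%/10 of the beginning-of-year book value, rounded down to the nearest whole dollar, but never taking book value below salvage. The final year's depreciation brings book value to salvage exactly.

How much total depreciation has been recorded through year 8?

$69,486

Depreciable base = $95,514 − $10,500 = $85,014.
Year 1: ⌊$95,514 × 150%/10⌋ = $14,327. Book value $81,187.
Year 2: ⌊$81,187 × 150%/10⌋ = $12,178. Book value $69,009.
Year 3: ⌊$69,009 × 150%/10⌋ = $10,351. Book value $58,658.
Year 4: ⌊$58,658 × 150%/10⌋ = $8,798. Book value $49,860.
Year 5: ⌊$49,860 × 150%/10⌋ = $7,479. Book value $42,381.
Year 6: ⌊$42,381 × 150%/10⌋ = $6,357. Book value $36,024.
Year 7: ⌊$36,024 × 150%/10⌋ = $5,403. Book value $30,621.
Year 8: ⌊$30,621 × 150%/10⌋ = $4,593. Book value $26,028.
Accumulated through year 8 = $95,514 − $26,028 = $69,486.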